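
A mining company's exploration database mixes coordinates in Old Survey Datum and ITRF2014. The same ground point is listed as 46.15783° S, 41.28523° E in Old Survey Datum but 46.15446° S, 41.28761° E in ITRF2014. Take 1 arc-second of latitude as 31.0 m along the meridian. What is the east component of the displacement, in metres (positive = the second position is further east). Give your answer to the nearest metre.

ΔE = 184 m

Δφ = -46.15446° − -46.15783° = +0.00337°; Δλ = 41.28761° − 41.28523° = +0.00238°.
1° of latitude = 3600 × 31.00 = 111600 m.
ΔN = Δφ × 111600 = 376.1 m; ΔE = Δλ × 111600 × cos(-46.15783°) = +0.00238 × 111600 × 0.692674 = 184.0 m.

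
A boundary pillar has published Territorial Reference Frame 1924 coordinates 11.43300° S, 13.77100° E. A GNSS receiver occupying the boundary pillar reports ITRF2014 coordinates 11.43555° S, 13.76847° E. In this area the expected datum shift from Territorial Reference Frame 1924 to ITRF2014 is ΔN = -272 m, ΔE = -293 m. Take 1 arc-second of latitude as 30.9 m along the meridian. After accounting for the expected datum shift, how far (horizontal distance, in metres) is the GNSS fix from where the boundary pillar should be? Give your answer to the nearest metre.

21 m

Observed coordinate differences: Δφ = -0.00255°, Δλ = -0.00253°.
Converting to metres (1° lat = 111240 m, cos φ = 0.980157): observed ΔN = -283.7 m, observed ΔE = -275.9 m.
Subtracting the expected shift leaves a residual of -283.7 − (-272) = -11.7 m north and -275.9 − (-293) = 17.1 m east.
Residual distance = √((-11.7)² + 17.1²) = 20.7 m.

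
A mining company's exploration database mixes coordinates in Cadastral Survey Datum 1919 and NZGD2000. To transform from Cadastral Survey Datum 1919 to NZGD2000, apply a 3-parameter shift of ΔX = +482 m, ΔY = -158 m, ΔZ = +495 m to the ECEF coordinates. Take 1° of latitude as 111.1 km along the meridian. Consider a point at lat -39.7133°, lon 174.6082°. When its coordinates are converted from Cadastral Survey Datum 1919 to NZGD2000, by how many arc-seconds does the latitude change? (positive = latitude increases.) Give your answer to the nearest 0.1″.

sin φ = -0.638946, cos φ = 0.769251, sin λ = 0.093966, cos λ = -0.995575.
North component: ΔN = −sin φ cos λ·ΔX − sin φ sin λ·ΔY + cos φ·ΔZ = −(-0.638946)(-0.995575)(482) − (-0.638946)(0.093966)(-158) + (0.769251)(495) = 64.68 m.
1° of latitude spans 111100 m, so Δφ = 64.68 / 111100 × 3600 = 2.096″.

Δφ = 2.1″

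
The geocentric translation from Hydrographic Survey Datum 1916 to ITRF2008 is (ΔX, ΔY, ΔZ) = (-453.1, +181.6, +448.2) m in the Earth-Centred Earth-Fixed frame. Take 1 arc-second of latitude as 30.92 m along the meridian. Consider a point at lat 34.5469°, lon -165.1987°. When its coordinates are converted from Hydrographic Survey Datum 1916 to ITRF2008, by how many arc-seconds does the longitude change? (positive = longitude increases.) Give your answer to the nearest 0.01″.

sin φ = 0.567081, cos φ = 0.823662, sin λ = -0.255468, cos λ = -0.966818.
East component: ΔE = −sin λ·ΔX + cos λ·ΔY = −(-0.255468)(-453.1) + (-0.966818)(181.6) = -291.33 m.
1° of latitude spans 3600 × 30.92 = 111312 m; at latitude φ, 1° of longitude spans that × cos φ = 91683.5 m, so Δλ = -291.33 / 91683.5 × 3600 = -11.439″.

Δλ = -11.44″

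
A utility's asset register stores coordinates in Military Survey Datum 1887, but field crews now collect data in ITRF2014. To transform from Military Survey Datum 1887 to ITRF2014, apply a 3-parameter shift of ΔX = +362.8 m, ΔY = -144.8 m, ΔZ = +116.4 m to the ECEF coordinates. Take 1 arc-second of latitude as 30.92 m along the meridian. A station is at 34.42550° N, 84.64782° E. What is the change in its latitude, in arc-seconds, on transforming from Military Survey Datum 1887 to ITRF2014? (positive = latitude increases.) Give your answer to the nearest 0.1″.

sin φ = 0.565334, cos φ = 0.824862, sin λ = 0.995640, cos λ = 0.093277.
North component: ΔN = −sin φ cos λ·ΔX − sin φ sin λ·ΔY + cos φ·ΔZ = −(0.565334)(0.093277)(362.8) − (0.565334)(0.995640)(-144.8) + (0.824862)(116.4) = 158.39 m.
1° of latitude spans 3600 × 30.92 = 111312 m, so Δφ = 158.39 / 111312 × 3600 = 5.122″.

Δφ = 5.1″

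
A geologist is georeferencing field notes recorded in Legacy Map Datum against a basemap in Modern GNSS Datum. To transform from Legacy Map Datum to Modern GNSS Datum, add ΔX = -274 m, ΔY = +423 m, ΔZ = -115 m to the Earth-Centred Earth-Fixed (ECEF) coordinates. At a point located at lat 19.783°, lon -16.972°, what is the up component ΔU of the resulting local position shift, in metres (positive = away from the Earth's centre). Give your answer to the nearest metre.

ΔU = -402 m

The local up (radial) axis is (cos φ cos λ, cos φ sin λ, sin φ), giving ΔU = -246.600 − 116.188 − 38.923 = -401.71 m.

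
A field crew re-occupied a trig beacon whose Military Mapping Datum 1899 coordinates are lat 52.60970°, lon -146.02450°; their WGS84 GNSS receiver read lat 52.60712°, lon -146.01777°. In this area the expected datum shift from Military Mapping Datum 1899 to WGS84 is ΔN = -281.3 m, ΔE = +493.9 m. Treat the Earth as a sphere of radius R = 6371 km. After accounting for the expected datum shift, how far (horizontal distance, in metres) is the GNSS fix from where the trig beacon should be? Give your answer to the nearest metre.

Observed coordinate differences: Δφ = -0.00258°, Δλ = +0.00673°.
Converting to metres (1° lat = 111195 m, cos φ = 0.607241): observed ΔN = -286.9 m, observed ΔE = 454.4 m.
Subtracting the expected shift leaves a residual of -286.9 − (-281.3) = -5.6 m north and 454.4 − (493.9) = -39.5 m east.
Residual distance = √((-5.6)² + (-39.5)²) = 39.9 m.

40 m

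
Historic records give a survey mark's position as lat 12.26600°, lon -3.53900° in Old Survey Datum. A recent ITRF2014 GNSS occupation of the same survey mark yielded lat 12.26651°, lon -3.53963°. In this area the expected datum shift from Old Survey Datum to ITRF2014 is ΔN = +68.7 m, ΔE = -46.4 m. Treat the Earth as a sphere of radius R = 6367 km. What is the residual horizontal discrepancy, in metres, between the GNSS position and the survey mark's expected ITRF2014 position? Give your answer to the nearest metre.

Observed coordinate differences: Δφ = +0.00051°, Δλ = -0.00063°.
Converting to metres (1° lat = 111125 m, cos φ = 0.977172): observed ΔN = 56.7 m, observed ΔE = -68.4 m.
Subtracting the expected shift leaves a residual of 56.7 − (68.7) = -12.0 m north and -68.4 − (-46.4) = -22.0 m east.
Residual distance = √((-12.0)² + (-22.0)²) = 25.1 m.

25 m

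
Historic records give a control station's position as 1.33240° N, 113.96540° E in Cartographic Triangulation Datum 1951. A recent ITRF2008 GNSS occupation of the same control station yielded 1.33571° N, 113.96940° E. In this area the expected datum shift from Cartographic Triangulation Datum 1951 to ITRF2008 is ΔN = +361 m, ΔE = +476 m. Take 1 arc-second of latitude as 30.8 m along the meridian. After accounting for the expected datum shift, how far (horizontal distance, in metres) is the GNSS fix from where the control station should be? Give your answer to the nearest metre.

Observed coordinate differences: Δφ = +0.00331°, Δλ = +0.00400°.
Converting to metres (1° lat = 110880 m, cos φ = 0.999730): observed ΔN = 367.0 m, observed ΔE = 443.4 m.
Subtracting the expected shift leaves a residual of 367.0 − (361) = 6.0 m north and 443.4 − (476) = -32.6 m east.
Residual distance = √(6.0² + (-32.6)²) = 33.1 m.

33 m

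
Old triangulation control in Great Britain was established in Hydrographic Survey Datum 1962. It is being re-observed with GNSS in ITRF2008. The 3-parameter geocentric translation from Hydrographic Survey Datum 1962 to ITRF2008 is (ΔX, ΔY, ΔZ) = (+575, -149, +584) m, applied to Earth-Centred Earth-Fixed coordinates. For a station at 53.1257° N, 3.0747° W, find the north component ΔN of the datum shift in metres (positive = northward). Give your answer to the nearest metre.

ΔN = -115 m

The local north axis is (−sin φ cos λ, −sin φ sin λ, cos φ), giving ΔN = -459.311 − 6.393 + 350.436 = -115.27 m.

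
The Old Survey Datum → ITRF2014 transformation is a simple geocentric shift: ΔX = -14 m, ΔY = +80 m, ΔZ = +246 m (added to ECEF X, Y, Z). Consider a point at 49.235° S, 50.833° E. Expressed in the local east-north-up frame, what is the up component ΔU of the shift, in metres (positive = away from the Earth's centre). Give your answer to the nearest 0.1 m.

ΔU = -151.6 m

At φ = -49.235°, λ = 50.833°: sin φ = -0.757394, cos φ = 0.652958, sin λ = 0.775308, cos λ = 0.631583.
ΔU = cos φ cos λ·ΔX + cos φ sin λ·ΔY + sin φ·ΔZ = (0.652958)(0.631583)(-14) + (0.652958)(0.775308)(80) + (-0.757394)(246) = -151.59 m.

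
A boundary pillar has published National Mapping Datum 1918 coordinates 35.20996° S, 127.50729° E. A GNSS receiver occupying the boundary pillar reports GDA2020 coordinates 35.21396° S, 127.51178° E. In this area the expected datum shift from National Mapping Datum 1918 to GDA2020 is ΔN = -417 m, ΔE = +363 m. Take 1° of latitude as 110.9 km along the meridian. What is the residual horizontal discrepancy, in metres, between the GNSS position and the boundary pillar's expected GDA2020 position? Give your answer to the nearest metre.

Observed coordinate differences: Δφ = -0.00400°, Δλ = +0.00449°.
Converting to metres (1° lat = 110900 m, cos φ = 0.817045): observed ΔN = -443.6 m, observed ΔE = 406.8 m.
Subtracting the expected shift leaves a residual of -443.6 − (-417) = -26.6 m north and 406.8 − (363) = 43.8 m east.
Residual distance = √((-26.6)² + 43.8²) = 51.3 m.

51 m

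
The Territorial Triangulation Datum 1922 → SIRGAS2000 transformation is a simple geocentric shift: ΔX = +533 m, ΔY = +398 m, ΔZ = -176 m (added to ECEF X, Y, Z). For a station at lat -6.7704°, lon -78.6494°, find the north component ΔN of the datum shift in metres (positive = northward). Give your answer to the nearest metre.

ΔN = -208 m

At φ = -6.7704°, λ = -78.6494°: sin φ = -0.117891, cos φ = 0.993027, sin λ = -0.980441, cos λ = 0.196812.
ΔN = −sin φ cos λ·ΔX − sin φ sin λ·ΔY + cos φ·ΔZ = −(-0.117891)(0.196812)(533) − (-0.117891)(-0.980441)(398) + (0.993027)(-176) = -208.41 m.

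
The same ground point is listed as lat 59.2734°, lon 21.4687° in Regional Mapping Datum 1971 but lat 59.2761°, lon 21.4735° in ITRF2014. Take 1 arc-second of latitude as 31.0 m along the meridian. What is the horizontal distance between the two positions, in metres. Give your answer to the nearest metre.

Δφ = 59.2761° − 59.2734° = +0.0027°; Δλ = 21.4735° − 21.4687° = +0.0048°.
1° of latitude = 3600 × 31.00 = 111600 m.
ΔN = Δφ × 111600 = 301.3 m; ΔE = Δλ × 111600 × cos(59.2734°) = +0.0048 × 111600 × 0.510942 = 273.7 m.
Distance = √(ΔE² + ΔN²) = √(273.7² + 301.3²) = 407.1 m.

407 m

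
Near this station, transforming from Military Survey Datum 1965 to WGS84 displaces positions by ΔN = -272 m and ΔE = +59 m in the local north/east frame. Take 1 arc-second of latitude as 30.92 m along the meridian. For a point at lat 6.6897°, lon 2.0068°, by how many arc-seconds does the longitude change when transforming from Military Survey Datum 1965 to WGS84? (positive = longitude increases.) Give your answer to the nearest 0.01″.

At latitude 6.6897°, cos φ = 0.993192.
1″ of longitude at this latitude = 30.92 × cos φ = 30.7095 m, so Δλ = 59.0 / 30.7095 = 1.921″.

Δλ = 1.92″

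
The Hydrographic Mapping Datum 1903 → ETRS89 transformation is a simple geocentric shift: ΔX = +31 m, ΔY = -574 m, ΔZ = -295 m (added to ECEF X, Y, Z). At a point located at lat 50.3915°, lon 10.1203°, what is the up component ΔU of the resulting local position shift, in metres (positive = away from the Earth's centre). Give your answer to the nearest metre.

The local up (radial) axis is (cos φ cos λ, cos φ sin λ, sin φ), giving ΔU = 19.456 − 64.303 − 227.274 = -272.12 m.

ΔU = -272 m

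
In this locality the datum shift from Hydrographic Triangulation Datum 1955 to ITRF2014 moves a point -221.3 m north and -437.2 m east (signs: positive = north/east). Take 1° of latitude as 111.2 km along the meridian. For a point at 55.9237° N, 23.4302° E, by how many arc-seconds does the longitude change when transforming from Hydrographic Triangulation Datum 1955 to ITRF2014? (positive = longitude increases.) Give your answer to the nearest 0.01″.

At latitude 55.9237°, cos φ = 0.560296.
1° of longitude at this latitude = 111.2 × cos φ = 62.30 km, so Δλ = -437.2 / 62305.0 = -0.0070171° = -25.262″.

Δλ = -25.26″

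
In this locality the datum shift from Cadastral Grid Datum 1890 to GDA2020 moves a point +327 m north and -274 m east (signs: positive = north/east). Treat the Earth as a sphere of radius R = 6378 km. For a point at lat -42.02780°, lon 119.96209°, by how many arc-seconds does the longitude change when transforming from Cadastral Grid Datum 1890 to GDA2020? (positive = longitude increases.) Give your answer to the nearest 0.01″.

Δλ = -11.93″

At latitude -42.02780°, cos φ = 0.742820.
One radian of longitude at latitude φ spans R cos φ, so Δλ = ΔE / (R cos φ) = -274.0 / (6378000 × 0.742820) = -5.7834e-05 rad = -11.929″.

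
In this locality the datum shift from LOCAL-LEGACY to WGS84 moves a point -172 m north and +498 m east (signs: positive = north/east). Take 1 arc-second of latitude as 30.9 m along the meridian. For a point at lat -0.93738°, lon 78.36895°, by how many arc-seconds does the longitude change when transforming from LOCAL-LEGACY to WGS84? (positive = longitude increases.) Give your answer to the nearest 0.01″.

Δλ = 16.12″

At latitude -0.93738°, cos φ = 0.999866.
1″ of longitude at this latitude = 30.90 × cos φ = 30.8959 m, so Δλ = 498.0 / 30.8959 = 16.119″.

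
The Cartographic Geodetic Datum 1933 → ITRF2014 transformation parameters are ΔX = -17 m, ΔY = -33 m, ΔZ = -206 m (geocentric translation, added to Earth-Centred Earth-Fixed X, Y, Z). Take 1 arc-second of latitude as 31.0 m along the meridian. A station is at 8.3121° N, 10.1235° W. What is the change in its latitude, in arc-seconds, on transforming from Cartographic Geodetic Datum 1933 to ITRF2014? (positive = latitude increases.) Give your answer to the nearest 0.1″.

Δφ = -6.5″

sin φ = 0.144565, cos φ = 0.989495, sin λ = -0.175771, cos λ = 0.984431.
North component: ΔN = −sin φ cos λ·ΔX − sin φ sin λ·ΔY + cos φ·ΔZ = −(0.144565)(0.984431)(-17) − (0.144565)(-0.175771)(-33) + (0.989495)(-206) = -202.26 m.
1° of latitude spans 3600 × 31.00 = 111600 m, so Δφ = -202.26 / 111600 × 3600 = -6.524″.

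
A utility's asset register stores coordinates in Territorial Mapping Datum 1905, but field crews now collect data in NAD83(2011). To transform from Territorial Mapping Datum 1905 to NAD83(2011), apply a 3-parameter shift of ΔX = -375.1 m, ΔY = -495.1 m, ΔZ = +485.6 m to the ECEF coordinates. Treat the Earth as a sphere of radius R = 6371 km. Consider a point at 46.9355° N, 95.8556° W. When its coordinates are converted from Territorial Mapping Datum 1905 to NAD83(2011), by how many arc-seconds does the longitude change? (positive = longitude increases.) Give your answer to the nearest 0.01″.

Δλ = -15.30″

sin φ = 0.730585, cos φ = 0.682821, sin λ = -0.994782, cos λ = -0.102022.
East component: ΔE = −sin λ·ΔX + cos λ·ΔY = −(-0.994782)(-375.1) + (-0.102022)(-495.1) = -322.63 m.
1° of latitude spans πR/180 = 111195 m; at latitude φ, 1° of longitude spans that × cos φ = 75926.3 m, so Δλ = -322.63 / 75926.3 × 3600 = -15.297″.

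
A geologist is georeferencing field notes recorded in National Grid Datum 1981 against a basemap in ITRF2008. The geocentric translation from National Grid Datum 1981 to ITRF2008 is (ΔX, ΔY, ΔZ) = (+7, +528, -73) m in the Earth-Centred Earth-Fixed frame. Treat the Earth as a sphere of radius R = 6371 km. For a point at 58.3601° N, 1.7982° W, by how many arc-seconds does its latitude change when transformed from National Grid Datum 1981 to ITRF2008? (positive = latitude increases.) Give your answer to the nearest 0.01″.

sin φ = 0.851362, cos φ = 0.524579, sin λ = -0.031379, cos λ = 0.999508.
North component: ΔN = −sin φ cos λ·ΔX − sin φ sin λ·ΔY + cos φ·ΔZ = −(0.851362)(0.999508)(7) − (0.851362)(-0.031379)(528) + (0.524579)(-73) = -30.15 m.
1° of latitude spans πR/180 = 111195 m, so Δφ = -30.15 / 111195 × 3600 = -0.976″.

Δφ = -0.98″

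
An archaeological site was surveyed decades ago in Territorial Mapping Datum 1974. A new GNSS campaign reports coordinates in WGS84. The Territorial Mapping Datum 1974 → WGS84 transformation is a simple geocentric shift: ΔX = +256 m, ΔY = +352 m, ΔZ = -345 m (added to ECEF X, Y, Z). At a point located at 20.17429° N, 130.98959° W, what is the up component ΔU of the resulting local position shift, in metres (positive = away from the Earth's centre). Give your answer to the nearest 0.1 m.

ΔU = -526.0 m

At φ = 20.17429°, λ = -130.98959°: sin φ = 0.344877, cos φ = 0.938648, sin λ = -0.754829, cos λ = -0.655922.
ΔU = cos φ cos λ·ΔX + cos φ sin λ·ΔY + sin φ·ΔZ = (0.938648)(-0.655922)(256) + (0.938648)(-0.754829)(352) + (0.344877)(-345) = -526.00 m.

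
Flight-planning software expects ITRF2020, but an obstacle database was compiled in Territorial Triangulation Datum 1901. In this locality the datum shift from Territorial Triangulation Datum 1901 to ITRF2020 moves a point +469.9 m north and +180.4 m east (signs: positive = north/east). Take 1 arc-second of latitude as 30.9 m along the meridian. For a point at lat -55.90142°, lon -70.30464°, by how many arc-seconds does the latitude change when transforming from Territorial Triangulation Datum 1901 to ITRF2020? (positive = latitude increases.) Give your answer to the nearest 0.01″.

Δφ = 15.21″

1″ of latitude = 30.90 m, so Δφ = 469.9 / 30.90 = 15.207″.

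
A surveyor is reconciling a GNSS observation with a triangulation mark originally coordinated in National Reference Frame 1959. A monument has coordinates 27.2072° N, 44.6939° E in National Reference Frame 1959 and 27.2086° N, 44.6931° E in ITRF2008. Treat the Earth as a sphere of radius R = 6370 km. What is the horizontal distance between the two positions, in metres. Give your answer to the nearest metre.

Δφ = 27.2086° − 27.2072° = +0.0014°; Δλ = 44.6931° − 44.6939° = -0.0008°.
1° along a meridian = πR/180 = 111177 m.
ΔN = Δφ × 111177 = 155.6 m; ΔE = Δλ × 111177 × cos(27.2072°) = -0.0008 × 111177 × 0.889359 = -79.1 m.
Distance = √(ΔE² + ΔN²) = √((-79.1)² + 155.6²) = 174.6 m.

175 m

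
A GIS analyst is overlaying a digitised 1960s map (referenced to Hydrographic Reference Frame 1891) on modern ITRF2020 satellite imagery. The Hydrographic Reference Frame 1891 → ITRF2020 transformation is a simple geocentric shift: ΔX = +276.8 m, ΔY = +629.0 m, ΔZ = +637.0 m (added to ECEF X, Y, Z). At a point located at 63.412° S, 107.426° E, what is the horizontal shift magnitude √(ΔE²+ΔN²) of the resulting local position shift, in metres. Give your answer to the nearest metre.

874 m

The local east axis at (φ, λ) is (−sin λ, cos λ, 0), so ΔE = −sin(107.426°)·276.8 + cos(107.426°)·629.0 = -452.47 m.
The local north axis is (−sin φ cos λ, −sin φ sin λ, cos φ), giving ΔN = -74.128 + 536.667 + 285.103 = 747.64 m.
Horizontal magnitude = √(ΔE² + ΔN²) = √((-452.47)² + 747.64²) = 873.90 m.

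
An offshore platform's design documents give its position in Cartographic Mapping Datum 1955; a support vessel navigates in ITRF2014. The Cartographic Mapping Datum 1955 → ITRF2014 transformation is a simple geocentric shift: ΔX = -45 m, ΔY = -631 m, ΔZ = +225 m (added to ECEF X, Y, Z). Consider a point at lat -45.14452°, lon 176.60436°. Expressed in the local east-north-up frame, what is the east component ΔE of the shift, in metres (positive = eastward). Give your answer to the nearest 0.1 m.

ΔE = 632.6 m

At φ = -45.14452°, λ = 176.60436°: sin φ = -0.708888, cos φ = 0.705321, sin λ = 0.059230, cos λ = -0.998244.
ΔE = −sin λ·ΔX + cos λ·ΔY = −(0.059230)·(-45) + (-0.998244)·(-631) = 632.56 m.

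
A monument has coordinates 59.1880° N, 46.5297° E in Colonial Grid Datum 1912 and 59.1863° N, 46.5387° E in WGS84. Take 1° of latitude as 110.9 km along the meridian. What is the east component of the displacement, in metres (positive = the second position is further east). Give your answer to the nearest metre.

ΔE = 511 m

Δφ = 59.1863° − 59.1880° = -0.0017°; Δλ = 46.5387° − 46.5297° = +0.0090°.
ΔN = Δφ × 110900 = -188.5 m; ΔE = Δλ × 110900 × cos(59.1880°) = +0.0090 × 110900 × 0.512223 = 511.2 m.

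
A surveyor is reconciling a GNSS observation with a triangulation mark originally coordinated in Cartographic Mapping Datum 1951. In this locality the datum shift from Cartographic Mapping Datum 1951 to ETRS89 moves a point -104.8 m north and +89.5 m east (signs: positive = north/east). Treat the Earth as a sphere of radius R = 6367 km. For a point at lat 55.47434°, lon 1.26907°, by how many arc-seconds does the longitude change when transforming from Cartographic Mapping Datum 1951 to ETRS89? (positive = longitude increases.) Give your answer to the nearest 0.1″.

At latitude 55.47434°, cos φ = 0.566775.
One radian of longitude at latitude φ spans R cos φ, so Δλ = ΔE / (R cos φ) = 89.5 / (6367000 × 0.566775) = 2.4801e-05 rad = 5.116″.

Δλ = 5.1″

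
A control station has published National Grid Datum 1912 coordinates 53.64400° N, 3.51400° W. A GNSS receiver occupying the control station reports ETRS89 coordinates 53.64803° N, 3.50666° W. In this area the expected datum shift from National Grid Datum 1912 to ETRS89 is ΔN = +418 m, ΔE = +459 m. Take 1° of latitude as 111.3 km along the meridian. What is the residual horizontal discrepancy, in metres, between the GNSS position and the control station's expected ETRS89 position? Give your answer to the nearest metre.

Observed coordinate differences: Δφ = +0.00403°, Δλ = +0.00734°.
Converting to metres (1° lat = 111300 m, cos φ = 0.592801): observed ΔN = 448.5 m, observed ΔE = 484.3 m.
Subtracting the expected shift leaves a residual of 448.5 − (418) = 30.5 m north and 484.3 − (459) = 25.3 m east.
Residual distance = √(30.5² + 25.3²) = 39.6 m.

40 m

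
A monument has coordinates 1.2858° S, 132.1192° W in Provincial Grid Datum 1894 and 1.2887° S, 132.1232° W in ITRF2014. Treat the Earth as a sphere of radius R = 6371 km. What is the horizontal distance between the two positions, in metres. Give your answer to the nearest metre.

549 m

Δφ = -1.2887° − -1.2858° = -0.0029°; Δλ = -132.1232° − -132.1192° = -0.0040°.
1° along a meridian = πR/180 = 111195 m.
ΔN = Δφ × 111195 = -322.5 m; ΔE = Δλ × 111195 × cos(-1.2858°) = -0.0040 × 111195 × 0.999748 = -444.7 m.
Distance = √(ΔE² + ΔN²) = √((-444.7)² + (-322.5)²) = 549.3 m.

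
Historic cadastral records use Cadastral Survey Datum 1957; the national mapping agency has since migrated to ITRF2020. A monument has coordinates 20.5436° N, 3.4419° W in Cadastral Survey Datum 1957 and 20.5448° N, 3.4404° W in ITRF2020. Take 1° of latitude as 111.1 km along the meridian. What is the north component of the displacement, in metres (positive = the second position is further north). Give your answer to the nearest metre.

ΔN = 133 m

Δφ = 20.5448° − 20.5436° = +0.0012°; Δλ = -3.4404° − -3.4419° = +0.0015°.
ΔN = Δφ × 111100 = 133.3 m; ΔE = Δλ × 111100 × cos(20.5436°) = +0.0015 × 111100 × 0.936405 = 156.1 m.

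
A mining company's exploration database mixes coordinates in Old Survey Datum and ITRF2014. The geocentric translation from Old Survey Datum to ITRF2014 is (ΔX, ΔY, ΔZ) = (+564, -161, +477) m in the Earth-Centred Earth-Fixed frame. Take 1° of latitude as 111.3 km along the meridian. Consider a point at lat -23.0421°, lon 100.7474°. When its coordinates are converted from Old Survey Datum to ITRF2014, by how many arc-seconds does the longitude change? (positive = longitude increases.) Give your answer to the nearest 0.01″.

sin φ = -0.391407, cos φ = 0.920218, sin λ = 0.982459, cos λ = -0.186479.
East component: ΔE = −sin λ·ΔX + cos λ·ΔY = −(0.982459)(564) + (-0.186479)(-161) = -524.08 m.
1° of latitude spans 111300 m; at latitude φ, 1° of longitude spans that × cos φ = 102420.2 m, so Δλ = -524.08 / 102420.2 × 3600 = -18.421″.

Δλ = -18.42″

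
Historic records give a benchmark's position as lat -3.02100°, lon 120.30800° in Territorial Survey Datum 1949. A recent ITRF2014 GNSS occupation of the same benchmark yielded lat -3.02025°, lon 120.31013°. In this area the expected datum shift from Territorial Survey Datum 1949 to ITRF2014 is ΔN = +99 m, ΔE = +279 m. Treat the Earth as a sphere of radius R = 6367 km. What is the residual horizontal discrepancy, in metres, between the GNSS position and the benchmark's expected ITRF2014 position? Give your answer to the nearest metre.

Observed coordinate differences: Δφ = +0.00075°, Δλ = +0.00213°.
Converting to metres (1° lat = 111125 m, cos φ = 0.998610): observed ΔN = 83.3 m, observed ΔE = 236.4 m.
Subtracting the expected shift leaves a residual of 83.3 − (99) = -15.7 m north and 236.4 − (279) = -42.6 m east.
Residual distance = √((-15.7)² + (-42.6)²) = 45.4 m.

45 m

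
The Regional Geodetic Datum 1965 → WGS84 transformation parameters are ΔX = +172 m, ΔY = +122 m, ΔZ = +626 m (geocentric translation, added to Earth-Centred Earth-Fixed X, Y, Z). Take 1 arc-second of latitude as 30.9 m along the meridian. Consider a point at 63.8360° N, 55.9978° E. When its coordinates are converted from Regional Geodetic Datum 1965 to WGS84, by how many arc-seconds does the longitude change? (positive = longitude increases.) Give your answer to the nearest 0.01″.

sin φ = 0.897536, cos φ = 0.440942, sin λ = 0.829016, cos λ = 0.559225.
East component: ΔE = −sin λ·ΔX + cos λ·ΔY = −(0.829016)(172) + (0.559225)(122) = -74.37 m.
1° of latitude spans 3600 × 30.90 = 111240 m; at latitude φ, 1° of longitude spans that × cos φ = 49050.4 m, so Δλ = -74.37 / 49050.4 × 3600 = -5.458″.

Δλ = -5.46″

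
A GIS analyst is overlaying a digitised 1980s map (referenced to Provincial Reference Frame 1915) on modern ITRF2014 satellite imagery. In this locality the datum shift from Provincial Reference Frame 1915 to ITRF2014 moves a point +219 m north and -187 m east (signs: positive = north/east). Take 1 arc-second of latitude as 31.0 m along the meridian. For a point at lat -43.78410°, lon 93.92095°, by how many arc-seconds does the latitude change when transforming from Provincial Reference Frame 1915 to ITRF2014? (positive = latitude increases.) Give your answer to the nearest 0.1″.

Δφ = 7.1″

1″ of latitude = 31.00 m, so Δφ = 219.0 / 31.00 = 7.065″.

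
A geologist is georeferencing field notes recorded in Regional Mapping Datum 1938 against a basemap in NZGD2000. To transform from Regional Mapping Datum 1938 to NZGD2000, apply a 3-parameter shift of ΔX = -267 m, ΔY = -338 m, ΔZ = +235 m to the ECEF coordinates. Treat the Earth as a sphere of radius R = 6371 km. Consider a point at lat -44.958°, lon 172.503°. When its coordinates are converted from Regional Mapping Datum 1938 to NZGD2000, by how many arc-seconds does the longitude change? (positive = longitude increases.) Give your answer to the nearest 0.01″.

Δλ = 16.93″

sin φ = -0.706588, cos φ = 0.707625, sin λ = 0.130474, cos λ = -0.991452.
East component: ΔE = −sin λ·ΔX + cos λ·ΔY = −(0.130474)(-267) + (-0.991452)(-338) = 369.95 m.
1° of latitude spans πR/180 = 111195 m; at latitude φ, 1° of longitude spans that × cos φ = 78684.3 m, so Δλ = 369.95 / 78684.3 × 3600 = 16.926″.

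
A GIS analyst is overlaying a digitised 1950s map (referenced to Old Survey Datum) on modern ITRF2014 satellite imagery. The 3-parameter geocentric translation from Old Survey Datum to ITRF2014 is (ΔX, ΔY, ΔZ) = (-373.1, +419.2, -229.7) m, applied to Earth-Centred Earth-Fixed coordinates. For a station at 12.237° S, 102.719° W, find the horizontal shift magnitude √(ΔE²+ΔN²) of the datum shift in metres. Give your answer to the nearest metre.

At φ = -12.237°, λ = -102.719°: sin φ = -0.211956, cos φ = 0.977279, sin λ = -0.975462, cos λ = -0.220170.
ΔE = −sin λ·ΔX + cos λ·ΔY = −(-0.975462)·(-373.1) + (-0.220170)·(419.2) = -456.24 m.
ΔN = −sin φ cos λ·ΔX − sin φ sin λ·ΔY + cos φ·ΔZ = −(-0.211956)(-0.220170)(-373.1) − (-0.211956)(-0.975462)(419.2) + (0.977279)(-229.7) = -293.74 m.
Horizontal magnitude = √(ΔE² + ΔN²) = √((-456.24)² + (-293.74)²) = 542.62 m.

543 m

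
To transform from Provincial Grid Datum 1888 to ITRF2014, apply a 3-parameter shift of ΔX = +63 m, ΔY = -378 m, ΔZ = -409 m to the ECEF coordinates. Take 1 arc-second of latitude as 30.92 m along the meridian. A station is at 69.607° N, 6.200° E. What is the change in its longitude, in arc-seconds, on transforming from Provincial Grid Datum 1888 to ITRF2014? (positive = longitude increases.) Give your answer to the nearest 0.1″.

Δλ = -35.5″

sin φ = 0.937325, cos φ = 0.348458, sin λ = 0.107999, cos λ = 0.994151.
East component: ΔE = −sin λ·ΔX + cos λ·ΔY = −(0.107999)(63) + (0.994151)(-378) = -382.59 m.
1° of latitude spans 3600 × 30.92 = 111312 m; at latitude φ, 1° of longitude spans that × cos φ = 38787.5 m, so Δλ = -382.59 / 38787.5 × 3600 = -35.510″.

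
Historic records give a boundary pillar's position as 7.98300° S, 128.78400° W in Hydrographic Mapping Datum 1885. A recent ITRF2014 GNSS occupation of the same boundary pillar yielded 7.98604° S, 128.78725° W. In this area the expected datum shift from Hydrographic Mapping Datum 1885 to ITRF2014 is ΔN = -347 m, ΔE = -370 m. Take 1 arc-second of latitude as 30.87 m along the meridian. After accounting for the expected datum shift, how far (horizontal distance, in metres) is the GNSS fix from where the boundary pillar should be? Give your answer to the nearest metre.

Observed coordinate differences: Δφ = -0.00304°, Δλ = -0.00325°.
Converting to metres (1° lat = 111132 m, cos φ = 0.990309): observed ΔN = -337.8 m, observed ΔE = -357.7 m.
Subtracting the expected shift leaves a residual of -337.8 − (-347) = 9.2 m north and -357.7 − (-370) = 12.3 m east.
Residual distance = √(9.2² + 12.3²) = 15.4 m.

15 m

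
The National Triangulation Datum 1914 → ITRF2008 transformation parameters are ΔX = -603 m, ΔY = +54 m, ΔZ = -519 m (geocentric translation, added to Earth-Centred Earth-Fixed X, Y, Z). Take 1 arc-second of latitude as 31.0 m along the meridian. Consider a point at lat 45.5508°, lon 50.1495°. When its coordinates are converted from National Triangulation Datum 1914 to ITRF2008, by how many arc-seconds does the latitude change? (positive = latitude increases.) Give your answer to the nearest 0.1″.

Δφ = -3.8″

sin φ = 0.713872, cos φ = 0.700277, sin λ = 0.767719, cos λ = 0.640787.
North component: ΔN = −sin φ cos λ·ΔX − sin φ sin λ·ΔY + cos φ·ΔZ = −(0.713872)(0.640787)(-603) − (0.713872)(0.767719)(54) + (0.700277)(-519) = -117.20 m.
1° of latitude spans 3600 × 31.00 = 111600 m, so Δφ = -117.20 / 111600 × 3600 = -3.781″.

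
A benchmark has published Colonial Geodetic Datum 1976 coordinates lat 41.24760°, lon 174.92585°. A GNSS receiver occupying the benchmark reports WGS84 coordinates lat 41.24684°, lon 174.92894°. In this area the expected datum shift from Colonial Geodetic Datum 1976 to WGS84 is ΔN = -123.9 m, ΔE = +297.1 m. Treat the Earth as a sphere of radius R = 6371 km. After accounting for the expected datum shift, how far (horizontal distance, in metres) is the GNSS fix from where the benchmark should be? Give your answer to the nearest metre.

Observed coordinate differences: Δφ = -0.00076°, Δλ = +0.00309°.
Converting to metres (1° lat = 111195 m, cos φ = 0.751867): observed ΔN = -84.5 m, observed ΔE = 258.3 m.
Subtracting the expected shift leaves a residual of -84.5 − (-123.9) = 39.4 m north and 258.3 − (297.1) = -38.8 m east.
Residual distance = √(39.4² + (-38.8)²) = 55.3 m.

55 m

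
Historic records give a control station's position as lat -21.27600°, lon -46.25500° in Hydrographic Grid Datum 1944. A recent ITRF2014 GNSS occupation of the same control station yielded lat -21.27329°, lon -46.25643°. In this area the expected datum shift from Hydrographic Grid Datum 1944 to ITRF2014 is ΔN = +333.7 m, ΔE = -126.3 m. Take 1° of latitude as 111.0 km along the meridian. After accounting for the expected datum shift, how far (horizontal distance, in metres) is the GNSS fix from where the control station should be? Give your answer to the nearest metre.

39 m

Observed coordinate differences: Δφ = +0.00271°, Δλ = -0.00143°.
Converting to metres (1° lat = 111000 m, cos φ = 0.931843): observed ΔN = 300.8 m, observed ΔE = -147.9 m.
Subtracting the expected shift leaves a residual of 300.8 − (333.7) = -32.9 m north and -147.9 − (-126.3) = -21.6 m east.
Residual distance = √((-32.9)² + (-21.6)²) = 39.4 m.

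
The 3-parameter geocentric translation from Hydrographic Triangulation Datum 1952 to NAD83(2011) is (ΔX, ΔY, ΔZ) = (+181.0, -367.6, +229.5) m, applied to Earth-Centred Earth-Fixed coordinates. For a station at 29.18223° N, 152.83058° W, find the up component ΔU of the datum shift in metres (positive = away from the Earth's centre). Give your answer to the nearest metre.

The local up (radial) axis is (cos φ cos λ, cos φ sin λ, sin φ), giving ΔU = -140.590 + 146.549 + 111.902 = 117.86 m.

ΔU = 118 m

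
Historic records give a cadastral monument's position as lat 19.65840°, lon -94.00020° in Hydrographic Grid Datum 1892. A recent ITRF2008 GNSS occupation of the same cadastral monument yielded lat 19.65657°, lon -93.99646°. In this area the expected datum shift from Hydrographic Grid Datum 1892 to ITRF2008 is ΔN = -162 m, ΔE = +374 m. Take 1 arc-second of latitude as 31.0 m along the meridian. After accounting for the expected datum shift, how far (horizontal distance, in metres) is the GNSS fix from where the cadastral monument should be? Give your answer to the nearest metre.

46 m

Observed coordinate differences: Δφ = -0.00183°, Δλ = +0.00374°.
Converting to metres (1° lat = 111600 m, cos φ = 0.941715): observed ΔN = -204.2 m, observed ΔE = 393.1 m.
Subtracting the expected shift leaves a residual of -204.2 − (-162) = -42.2 m north and 393.1 − (374) = 19.1 m east.
Residual distance = √((-42.2)² + 19.1²) = 46.3 m.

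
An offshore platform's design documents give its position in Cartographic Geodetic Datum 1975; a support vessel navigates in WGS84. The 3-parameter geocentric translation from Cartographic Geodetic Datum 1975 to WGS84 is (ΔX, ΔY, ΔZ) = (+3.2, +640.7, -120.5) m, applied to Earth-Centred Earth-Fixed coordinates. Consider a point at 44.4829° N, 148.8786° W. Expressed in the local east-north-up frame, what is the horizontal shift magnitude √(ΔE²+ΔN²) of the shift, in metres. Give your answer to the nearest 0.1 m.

At φ = 44.4829°, λ = -148.8786°: sin φ = 0.700696, cos φ = 0.713460, sin λ = -0.516853, cos λ = -0.856074.
ΔE = −sin λ·ΔX + cos λ·ΔY = −(-0.516853)·(3.2) + (-0.856074)·(640.7) = -546.83 m.
ΔN = −sin φ cos λ·ΔX − sin φ sin λ·ΔY + cos φ·ΔZ = −(0.700696)(-0.856074)(3.2) − (0.700696)(-0.516853)(640.7) + (0.713460)(-120.5) = 147.98 m.
Horizontal magnitude = √(ΔE² + ΔN²) = √((-546.83)² + 147.98²) = 566.50 m.

566.5 m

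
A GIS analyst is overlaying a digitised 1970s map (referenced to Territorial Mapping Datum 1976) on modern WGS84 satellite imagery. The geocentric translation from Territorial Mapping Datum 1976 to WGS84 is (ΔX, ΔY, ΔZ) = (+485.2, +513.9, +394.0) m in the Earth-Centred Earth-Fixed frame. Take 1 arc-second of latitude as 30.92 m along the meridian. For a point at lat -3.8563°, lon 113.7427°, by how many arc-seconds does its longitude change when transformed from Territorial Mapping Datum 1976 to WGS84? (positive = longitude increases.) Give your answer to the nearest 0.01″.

sin φ = -0.067254, cos φ = 0.997736, sin λ = 0.915363, cos λ = -0.402630.
East component: ΔE = −sin λ·ΔX + cos λ·ΔY = −(0.915363)(485.2) + (-0.402630)(513.9) = -651.05 m.
1° of latitude spans 3600 × 30.92 = 111312 m; at latitude φ, 1° of longitude spans that × cos φ = 111060.0 m, so Δλ = -651.05 / 111060.0 × 3600 = -21.104″.

Δλ = -21.10″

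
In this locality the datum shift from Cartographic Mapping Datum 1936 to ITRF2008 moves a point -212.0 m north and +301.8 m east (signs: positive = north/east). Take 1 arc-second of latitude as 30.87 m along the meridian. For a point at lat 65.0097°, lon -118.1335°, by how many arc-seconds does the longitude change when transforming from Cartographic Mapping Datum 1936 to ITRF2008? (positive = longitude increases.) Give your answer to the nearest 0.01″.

At latitude 65.0097°, cos φ = 0.422465.
1″ of longitude at this latitude = 30.87 × cos φ = 13.0415 m, so Δλ = 301.8 / 13.0415 = 23.142″.

Δλ = 23.14″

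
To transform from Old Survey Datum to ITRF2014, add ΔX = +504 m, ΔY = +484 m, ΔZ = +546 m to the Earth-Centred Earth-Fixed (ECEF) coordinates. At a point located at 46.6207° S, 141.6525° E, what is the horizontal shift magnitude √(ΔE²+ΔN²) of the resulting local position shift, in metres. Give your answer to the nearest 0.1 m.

756.9 m

The local east axis at (φ, λ) is (−sin λ, cos λ, 0), so ΔE = −sin(141.6525°)·504 + cos(141.6525°)·484 = -692.28 m.
The local north axis is (−sin φ cos λ, −sin φ sin λ, cos φ), giving ΔN = -287.290 + 218.256 + 375.006 = 305.97 m.
Horizontal magnitude = √(ΔE² + ΔN²) = √((-692.28)² + 305.97²) = 756.88 m.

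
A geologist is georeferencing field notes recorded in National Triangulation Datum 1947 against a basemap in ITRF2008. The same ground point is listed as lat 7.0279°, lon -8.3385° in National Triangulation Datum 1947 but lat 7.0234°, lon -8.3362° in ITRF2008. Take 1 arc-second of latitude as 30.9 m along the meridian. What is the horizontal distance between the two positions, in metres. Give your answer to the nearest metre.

Δφ = 7.0234° − 7.0279° = -0.0045°; Δλ = -8.3362° − -8.3385° = +0.0023°.
1° of latitude = 3600 × 30.90 = 111240 m.
ΔN = Δφ × 111240 = -500.6 m; ΔE = Δλ × 111240 × cos(7.0279°) = +0.0023 × 111240 × 0.992487 = 253.9 m.
Distance = √(ΔE² + ΔN²) = √(253.9² + (-500.6)²) = 561.3 m.

561 m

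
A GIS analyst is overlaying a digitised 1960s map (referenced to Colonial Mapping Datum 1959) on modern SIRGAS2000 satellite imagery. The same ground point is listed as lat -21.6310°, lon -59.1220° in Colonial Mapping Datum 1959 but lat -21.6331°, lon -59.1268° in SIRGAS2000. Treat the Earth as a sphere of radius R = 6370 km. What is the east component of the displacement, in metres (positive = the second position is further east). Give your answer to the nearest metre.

ΔE = -496 m

Δφ = -21.6331° − -21.6310° = -0.0021°; Δλ = -59.1268° − -59.1220° = -0.0048°.
1° along a meridian = πR/180 = 111177 m.
ΔN = Δφ × 111177 = -233.5 m; ΔE = Δλ × 111177 × cos(-21.6310°) = -0.0048 × 111177 × 0.929577 = -496.1 m.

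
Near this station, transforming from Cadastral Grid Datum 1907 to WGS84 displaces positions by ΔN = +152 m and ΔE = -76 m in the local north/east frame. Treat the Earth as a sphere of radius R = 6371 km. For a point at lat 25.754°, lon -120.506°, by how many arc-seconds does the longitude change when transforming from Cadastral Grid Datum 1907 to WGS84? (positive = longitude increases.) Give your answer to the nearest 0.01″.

At latitude 25.754°, cos φ = 0.900668.
One radian of longitude at latitude φ spans R cos φ, so Δλ = ΔE / (R cos φ) = -76.0 / (6371000 × 0.900668) = -1.3245e-05 rad = -2.732″.

Δλ = -2.73″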